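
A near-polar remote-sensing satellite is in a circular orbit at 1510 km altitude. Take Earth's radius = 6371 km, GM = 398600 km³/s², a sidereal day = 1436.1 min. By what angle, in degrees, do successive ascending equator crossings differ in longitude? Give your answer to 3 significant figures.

Semi-major axis a = 6371 + 1510 = 7881 km. Period T = 2π√(a³/μ) = 2π√(7881³/398600) = 6962.8 s = 116.05 min.
During one orbit Earth rotates (6962.8 / 86166) × 360° = 29.09°.

29.1°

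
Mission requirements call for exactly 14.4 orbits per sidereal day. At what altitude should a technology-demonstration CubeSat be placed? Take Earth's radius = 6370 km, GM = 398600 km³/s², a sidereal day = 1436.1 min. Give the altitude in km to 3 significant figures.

754 km

Required period T = 86166 / 14.4 = 5983.8 s.
From T = 2π√(a³/μ): a = (μ T²/4π²)^(1/3) = (398600 × 5983.8² / 4π²)^(1/3) = 7124 km.
Altitude h = a − R = 7124 − 6370 = 754 km.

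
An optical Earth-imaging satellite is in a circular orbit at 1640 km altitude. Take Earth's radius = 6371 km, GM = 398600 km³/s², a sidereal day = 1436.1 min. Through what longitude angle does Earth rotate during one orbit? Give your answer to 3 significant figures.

29.8°

Semi-major axis a = 6371 + 1640 = 8011 km. Period T = 2π√(a³/μ) = 2π√(8011³/398600) = 7135.8 s = 118.93 min.
During one orbit Earth rotates (7135.8 / 86166) × 360° = 29.81°.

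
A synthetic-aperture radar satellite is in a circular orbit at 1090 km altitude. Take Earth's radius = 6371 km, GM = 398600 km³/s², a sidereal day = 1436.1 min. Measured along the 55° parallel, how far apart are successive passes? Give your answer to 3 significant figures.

1710 km

Semi-major axis a = 6371 + 1090 = 7461 km. Period T = 2π√(a³/μ) = 2π√(7461³/398600) = 6413.7 s = 106.89 min.
Node shift per orbit = (6413.7/86166) × 360° = 26.80°.
Equatorial spacing = 26.80 × 111.2 km/° = 2980 km.
At 55° latitude, spacing = 2980 × cos(55°) = 1709 km.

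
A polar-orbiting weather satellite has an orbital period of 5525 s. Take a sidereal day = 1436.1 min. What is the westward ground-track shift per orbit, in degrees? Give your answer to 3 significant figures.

During one orbit Earth rotates (5525.0 / 86166) × 360° = 23.08°.

23.1°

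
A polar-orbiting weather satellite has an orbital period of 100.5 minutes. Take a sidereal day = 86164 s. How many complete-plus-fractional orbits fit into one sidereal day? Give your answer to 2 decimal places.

14.29

T = 100.5 min = 6030.0 s.
Orbits per sidereal day = 86164 / 6030.0 = 14.289.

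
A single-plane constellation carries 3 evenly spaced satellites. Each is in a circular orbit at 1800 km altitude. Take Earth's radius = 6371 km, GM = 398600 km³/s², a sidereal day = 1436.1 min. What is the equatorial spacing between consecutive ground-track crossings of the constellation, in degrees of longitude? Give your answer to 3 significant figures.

Semi-major axis a = 6371 + 1800 = 8171 km. Period T = 2π√(a³/μ) = 2π√(8171³/398600) = 7350.6 s = 122.51 min.
Single-satellite node shift = (7350.6/86166) × 360° = 30.71°.
With 3 satellites evenly phased, successive equator crossings are 30.71/3 = 10.237° apart.

10.2°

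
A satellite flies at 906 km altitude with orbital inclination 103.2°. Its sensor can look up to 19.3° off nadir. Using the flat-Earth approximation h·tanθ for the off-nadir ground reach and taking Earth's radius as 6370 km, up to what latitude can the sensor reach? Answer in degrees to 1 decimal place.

79.7°

Retrograde orbit: the ground track reaches ±(180° − i) = ±(180 − 103.2) = ±76.8°.
Sensor half-swath on the ground ≈ 906·tan(19.3°) = 317 km = 2.85° of latitude.
Maximum observable latitude ≈ 76.8 + 2.85 = 79.7°.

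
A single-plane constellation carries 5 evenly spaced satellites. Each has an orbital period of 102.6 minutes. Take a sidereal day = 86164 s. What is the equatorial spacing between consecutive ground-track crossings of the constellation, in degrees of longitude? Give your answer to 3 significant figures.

T = 102.6 min = 6156.0 s.
Single-satellite node shift = (6156.0/86164) × 360° = 25.72°.
With 5 satellites evenly phased, successive equator crossings are 25.72/5 = 5.144° apart.

5.14°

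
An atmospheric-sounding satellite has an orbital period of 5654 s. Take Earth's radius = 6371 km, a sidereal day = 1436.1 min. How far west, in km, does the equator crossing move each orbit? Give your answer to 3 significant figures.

During one orbit Earth rotates (5654.0 / 86166) × 360° = 23.62°.
At the equator that is 23.62° × (2π·6371/360) km/° = 23.62 × 111.2 = 2627 km.

2630 km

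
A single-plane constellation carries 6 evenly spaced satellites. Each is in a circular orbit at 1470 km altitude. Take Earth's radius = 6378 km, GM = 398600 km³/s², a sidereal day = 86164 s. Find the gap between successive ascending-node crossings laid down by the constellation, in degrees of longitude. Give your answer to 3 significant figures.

4.82°

Semi-major axis a = 6378 + 1470 = 7848 km. Period T = 2π√(a³/μ) = 2π√(7848³/398600) = 6919.1 s = 115.32 min.
Single-satellite node shift = (6919.1/86164) × 360° = 28.91°.
With 6 satellites evenly phased, successive equator crossings are 28.91/6 = 4.818° apart.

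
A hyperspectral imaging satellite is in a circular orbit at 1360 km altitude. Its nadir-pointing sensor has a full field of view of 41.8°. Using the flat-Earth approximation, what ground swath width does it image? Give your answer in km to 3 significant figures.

1040 km

Half-angle = 41.8°/2 = 20.9°.
Swath width ≈ 2h·tan(θ/2) = 2 × 1360 × tan(20.9°) = 1038.7 km.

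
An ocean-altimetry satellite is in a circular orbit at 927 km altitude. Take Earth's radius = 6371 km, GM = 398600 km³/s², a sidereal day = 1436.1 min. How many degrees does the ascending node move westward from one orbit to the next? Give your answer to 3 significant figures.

Semi-major axis a = 6371 + 927 = 7298 km. Period T = 2π√(a³/μ) = 2π√(7298³/398600) = 6204.6 s = 103.41 min.
During one orbit Earth rotates (6204.6 / 86166) × 360° = 25.92°.

25.9°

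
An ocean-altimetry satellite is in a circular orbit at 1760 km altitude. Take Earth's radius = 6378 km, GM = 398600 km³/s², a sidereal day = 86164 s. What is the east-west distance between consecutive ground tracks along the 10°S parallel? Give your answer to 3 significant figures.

3350 km

Semi-major axis a = 6378 + 1760 = 8138 km. Period T = 2π√(a³/μ) = 2π√(8138³/398600) = 7306.1 s = 121.77 min.
Node shift per orbit = (7306.1/86164) × 360° = 30.53°.
Equatorial spacing = 30.53 × 111.3 km/° = 3398 km.
At 10° latitude, spacing = 3398 × cos(10°) = 3346 km.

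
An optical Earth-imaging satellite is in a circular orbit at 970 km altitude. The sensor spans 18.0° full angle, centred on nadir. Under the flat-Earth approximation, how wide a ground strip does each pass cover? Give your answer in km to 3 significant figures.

307 km

Half-angle = 18.0°/2 = 9°.
Swath width ≈ 2h·tan(θ/2) = 2 × 970 × tan(9°) = 307.3 km.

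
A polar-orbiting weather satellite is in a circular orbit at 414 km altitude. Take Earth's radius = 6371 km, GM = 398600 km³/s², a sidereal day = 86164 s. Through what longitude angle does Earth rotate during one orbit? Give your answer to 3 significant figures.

Semi-major axis a = 6371 + 414 = 6785 km. Period T = 2π√(a³/μ) = 2π√(6785³/398600) = 5562.1 s = 92.70 min.
During one orbit Earth rotates (5562.1 / 86164) × 360° = 23.24°.

23.2°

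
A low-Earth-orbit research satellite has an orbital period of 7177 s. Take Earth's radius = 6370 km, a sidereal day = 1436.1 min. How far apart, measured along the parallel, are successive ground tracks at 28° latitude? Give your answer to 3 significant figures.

2940 km

Node shift per orbit = (7177.0/86166) × 360° = 29.99°.
Equatorial spacing = 29.99 × 111.2 km/° = 3334 km.
At 28° latitude, spacing = 3334 × cos(28°) = 2943 km.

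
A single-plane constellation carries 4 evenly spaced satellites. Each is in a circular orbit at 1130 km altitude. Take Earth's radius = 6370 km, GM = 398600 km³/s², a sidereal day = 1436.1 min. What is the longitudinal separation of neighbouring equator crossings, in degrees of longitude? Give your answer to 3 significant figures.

6.75°

Semi-major axis a = 6370 + 1130 = 7500 km. Period T = 2π√(a³/μ) = 2π√(7500³/398600) = 6464.0 s = 107.73 min.
Single-satellite node shift = (6464.0/86166) × 360° = 27.01°.
With 4 satellites evenly phased, successive equator crossings are 27.01/4 = 6.752° apart.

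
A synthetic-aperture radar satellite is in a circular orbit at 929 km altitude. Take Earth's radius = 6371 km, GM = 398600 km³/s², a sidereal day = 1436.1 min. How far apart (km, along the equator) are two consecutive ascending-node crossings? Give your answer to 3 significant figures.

2880 km

Semi-major axis a = 6371 + 929 = 7300 km. Period T = 2π√(a³/μ) = 2π√(7300³/398600) = 6207.2 s = 103.45 min.
During one orbit Earth rotates (6207.2 / 86166) × 360° = 25.93°.
At the equator that is 25.93° × (2π·6371/360) km/° = 25.93 × 111.2 = 2884 km.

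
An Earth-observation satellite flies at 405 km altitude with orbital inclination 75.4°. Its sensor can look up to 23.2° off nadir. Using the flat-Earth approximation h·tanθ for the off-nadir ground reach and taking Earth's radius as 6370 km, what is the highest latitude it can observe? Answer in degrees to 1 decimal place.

For a prograde orbit the ground track reaches latitude ±i = ±75.4°.
Sensor half-swath on the ground ≈ 405·tan(23.2°) = 174 km = 1.56° of latitude.
Maximum observable latitude ≈ 75.4 + 1.56 = 77.0°.

77.0°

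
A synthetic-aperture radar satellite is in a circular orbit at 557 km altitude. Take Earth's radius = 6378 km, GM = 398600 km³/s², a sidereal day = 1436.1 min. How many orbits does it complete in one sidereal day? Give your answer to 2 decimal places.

Semi-major axis a = 6378 + 557 = 6935 km. Period T = 2π√(a³/μ) = 2π√(6935³/398600) = 5747.5 s = 95.79 min.
Orbits per sidereal day = 86166 / 5747.5 = 14.992.

14.99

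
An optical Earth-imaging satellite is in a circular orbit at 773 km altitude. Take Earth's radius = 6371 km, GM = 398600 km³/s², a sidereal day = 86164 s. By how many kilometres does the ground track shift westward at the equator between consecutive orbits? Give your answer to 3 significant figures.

2790 km

Semi-major axis a = 6371 + 773 = 7144 km. Period T = 2π√(a³/μ) = 2π√(7144³/398600) = 6009.3 s = 100.15 min.
During one orbit Earth rotates (6009.3 / 86164) × 360° = 25.11°.
At the equator that is 25.11° × (2π·6371/360) km/° = 25.11 × 111.2 = 2792 km.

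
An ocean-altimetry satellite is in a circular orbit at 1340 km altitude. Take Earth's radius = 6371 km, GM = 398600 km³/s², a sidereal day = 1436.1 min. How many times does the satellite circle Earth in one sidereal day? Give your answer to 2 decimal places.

Semi-major axis a = 6371 + 1340 = 7711 km. Period T = 2π√(a³/μ) = 2π√(7711³/398600) = 6738.7 s = 112.31 min.
Orbits per sidereal day = 86166 / 6738.7 = 12.787.

12.79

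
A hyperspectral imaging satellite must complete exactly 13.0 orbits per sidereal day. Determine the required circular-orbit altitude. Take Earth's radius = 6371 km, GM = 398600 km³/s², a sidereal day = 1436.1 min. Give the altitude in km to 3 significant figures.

Required period T = 86166 / 13.0 = 6628.2 s.
From T = 2π√(a³/μ): a = (μ T²/4π²)^(1/3) = (398600 × 6628.2² / 4π²)^(1/3) = 7626 km.
Altitude h = a − R = 7626 − 6371 = 1255 km.

1260 km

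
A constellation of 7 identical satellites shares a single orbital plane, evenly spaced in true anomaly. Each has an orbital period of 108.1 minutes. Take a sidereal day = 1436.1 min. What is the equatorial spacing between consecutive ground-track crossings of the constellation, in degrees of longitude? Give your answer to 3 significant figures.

T = 108.1 min = 6486.0 s.
Single-satellite node shift = (6486.0/86166) × 360° = 27.10°.
With 7 satellites evenly phased, successive equator crossings are 27.10/7 = 3.871° apart.

3.87°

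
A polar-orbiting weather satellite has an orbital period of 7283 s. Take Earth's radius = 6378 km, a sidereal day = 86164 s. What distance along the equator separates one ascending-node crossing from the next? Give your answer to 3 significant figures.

During one orbit Earth rotates (7283.0 / 86164) × 360° = 30.43°.
At the equator that is 30.43° × (2π·6378/360) km/° = 30.43 × 111.3 = 3387 km.

3390 km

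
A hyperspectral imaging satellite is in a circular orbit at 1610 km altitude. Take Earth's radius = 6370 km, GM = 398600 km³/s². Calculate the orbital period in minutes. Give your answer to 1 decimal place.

118.2 min

Semi-major axis a = 6370 + 1610 = 7980 km. Period T = 2π√(a³/μ) = 2π√(7980³/398600) = 7094.4 s = 118.24 min.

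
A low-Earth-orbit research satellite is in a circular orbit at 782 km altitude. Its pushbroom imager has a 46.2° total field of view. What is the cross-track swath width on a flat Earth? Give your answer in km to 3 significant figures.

667 km

Half-angle = 46.2°/2 = 23.1°.
Swath width ≈ 2h·tan(θ/2) = 2 × 782 × tan(23.1°) = 667.1 km.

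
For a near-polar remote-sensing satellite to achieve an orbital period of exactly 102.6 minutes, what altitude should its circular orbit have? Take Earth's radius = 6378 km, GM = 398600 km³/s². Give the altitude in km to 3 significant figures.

T = 102.6 min = 6156.0 s.
From T = 2π√(a³/μ): a = (μ T²/4π²)^(1/3) = (398600 × 6156.0² / 4π²)^(1/3) = 7260 km.
Altitude h = a − R = 7260 − 6378 = 882 km.

882 km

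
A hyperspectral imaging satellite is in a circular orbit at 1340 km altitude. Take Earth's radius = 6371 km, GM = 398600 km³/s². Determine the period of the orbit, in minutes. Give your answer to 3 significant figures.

112 min

Semi-major axis a = 6371 + 1340 = 7711 km. Period T = 2π√(a³/μ) = 2π√(7711³/398600) = 6738.7 s = 112.31 min.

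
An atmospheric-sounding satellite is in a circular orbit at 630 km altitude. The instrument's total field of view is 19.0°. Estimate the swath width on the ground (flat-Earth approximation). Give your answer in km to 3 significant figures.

Half-angle = 19.0°/2 = 9.5°.
Swath width ≈ 2h·tan(θ/2) = 2 × 630 × tan(9.5°) = 210.9 km.

211 km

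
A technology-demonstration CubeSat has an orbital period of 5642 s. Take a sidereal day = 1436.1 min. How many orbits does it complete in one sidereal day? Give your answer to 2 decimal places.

15.27

Orbits per sidereal day = 86166 / 5642.0 = 15.272.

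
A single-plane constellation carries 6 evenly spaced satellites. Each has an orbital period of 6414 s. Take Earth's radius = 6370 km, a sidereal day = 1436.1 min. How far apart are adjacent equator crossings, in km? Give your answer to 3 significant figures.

497 km

Single-satellite node shift = (6414.0/86166) × 360° = 26.80°.
With 6 satellites evenly phased, successive equator crossings are 26.80/6 = 4.466° apart.
That is 4.466 × 111.2 = 497 km at the equator.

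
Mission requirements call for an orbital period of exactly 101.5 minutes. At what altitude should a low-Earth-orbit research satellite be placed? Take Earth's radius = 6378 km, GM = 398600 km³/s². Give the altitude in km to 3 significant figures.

830 km

T = 101.5 min = 6090.0 s.
From T = 2π√(a³/μ): a = (μ T²/4π²)^(1/3) = (398600 × 6090.0² / 4π²)^(1/3) = 7208 km.
Altitude h = a − R = 7208 − 6378 = 830 km.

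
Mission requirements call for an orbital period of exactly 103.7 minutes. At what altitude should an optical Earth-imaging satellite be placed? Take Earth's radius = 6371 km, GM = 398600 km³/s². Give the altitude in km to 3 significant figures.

T = 103.7 min = 6222.0 s.
From T = 2π√(a³/μ): a = (μ T²/4π²)^(1/3) = (398600 × 6222.0² / 4π²)^(1/3) = 7312 km.
Altitude h = a − R = 7312 − 6371 = 941 km.

941 km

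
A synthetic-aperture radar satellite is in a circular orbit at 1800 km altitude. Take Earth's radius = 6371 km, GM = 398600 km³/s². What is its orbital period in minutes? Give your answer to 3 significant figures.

Semi-major axis a = 6371 + 1800 = 8171 km. Period T = 2π√(a³/μ) = 2π√(8171³/398600) = 7350.6 s = 122.51 min.

123 min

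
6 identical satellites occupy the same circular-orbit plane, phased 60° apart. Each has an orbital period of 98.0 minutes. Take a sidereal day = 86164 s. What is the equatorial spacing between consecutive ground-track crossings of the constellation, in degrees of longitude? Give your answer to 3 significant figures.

4.09°

T = 98.0 min = 5880.0 s.
Single-satellite node shift = (5880.0/86164) × 360° = 24.57°.
With 6 satellites evenly phased, successive equator crossings are 24.57/6 = 4.095° apart.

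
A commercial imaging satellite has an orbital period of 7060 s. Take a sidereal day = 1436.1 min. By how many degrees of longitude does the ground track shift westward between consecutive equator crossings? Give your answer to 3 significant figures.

29.5°

During one orbit Earth rotates (7060.0 / 86166) × 360° = 29.50°.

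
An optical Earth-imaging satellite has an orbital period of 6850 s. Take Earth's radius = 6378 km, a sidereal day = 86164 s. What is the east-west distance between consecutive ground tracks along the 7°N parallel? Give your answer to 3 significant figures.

Node shift per orbit = (6850.0/86164) × 360° = 28.62°.
Equatorial spacing = 28.62 × 111.3 km/° = 3186 km.
At 7° latitude, spacing = 3186 × cos(7°) = 3162 km.

3160 km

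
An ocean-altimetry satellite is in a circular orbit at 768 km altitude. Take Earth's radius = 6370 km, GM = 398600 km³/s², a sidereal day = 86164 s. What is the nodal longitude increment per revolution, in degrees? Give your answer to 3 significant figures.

25.1°

Semi-major axis a = 6370 + 768 = 7138 km. Period T = 2π√(a³/μ) = 2π√(7138³/398600) = 6001.7 s = 100.03 min.
During one orbit Earth rotates (6001.7 / 86164) × 360° = 25.08°.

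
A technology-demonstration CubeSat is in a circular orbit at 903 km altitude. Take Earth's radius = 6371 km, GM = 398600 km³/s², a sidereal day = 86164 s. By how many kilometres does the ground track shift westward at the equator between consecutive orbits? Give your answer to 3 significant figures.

2870 km

Semi-major axis a = 6371 + 903 = 7274 km. Period T = 2π√(a³/μ) = 2π√(7274³/398600) = 6174.1 s = 102.90 min.
During one orbit Earth rotates (6174.1 / 86164) × 360° = 25.80°.
At the equator that is 25.80° × (2π·6371/360) km/° = 25.80 × 111.2 = 2868 km.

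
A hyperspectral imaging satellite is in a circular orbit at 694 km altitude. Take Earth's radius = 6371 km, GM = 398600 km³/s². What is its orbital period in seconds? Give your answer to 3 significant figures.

Semi-major axis a = 6371 + 694 = 7065 km. Period T = 2π√(a³/μ) = 2π√(7065³/398600) = 5909.9 s = 98.50 min.

5910 seconds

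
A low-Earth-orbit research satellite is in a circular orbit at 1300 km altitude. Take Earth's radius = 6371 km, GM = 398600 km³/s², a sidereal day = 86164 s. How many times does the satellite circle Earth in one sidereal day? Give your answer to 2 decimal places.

12.89

Semi-major axis a = 6371 + 1300 = 7671 km. Period T = 2π√(a³/μ) = 2π√(7671³/398600) = 6686.4 s = 111.44 min.
Orbits per sidereal day = 86164 / 6686.4 = 12.887.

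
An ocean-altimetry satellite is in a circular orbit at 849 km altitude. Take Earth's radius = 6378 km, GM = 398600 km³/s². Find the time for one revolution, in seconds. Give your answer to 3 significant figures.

6110 seconds

Semi-major axis a = 6378 + 849 = 7227 km. Period T = 2π√(a³/μ) = 2π√(7227³/398600) = 6114.3 s = 101.91 min.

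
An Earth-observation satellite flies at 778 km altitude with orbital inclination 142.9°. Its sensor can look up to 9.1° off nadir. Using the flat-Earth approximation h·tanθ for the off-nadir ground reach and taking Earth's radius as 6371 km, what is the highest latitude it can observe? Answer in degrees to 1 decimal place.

38.2°

Retrograde orbit: the ground track reaches ±(180° − i) = ±(180 − 142.9) = ±37.1°.
Sensor half-swath on the ground ≈ 778·tan(9.1°) = 125 km = 1.12° of latitude.
Maximum observable latitude ≈ 37.1 + 1.12 = 38.2°.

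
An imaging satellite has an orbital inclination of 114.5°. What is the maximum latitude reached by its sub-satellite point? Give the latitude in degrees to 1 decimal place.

Retrograde orbit: the ground track reaches ±(180° − i) = ±(180 − 114.5) = ±65.5°.

65.5°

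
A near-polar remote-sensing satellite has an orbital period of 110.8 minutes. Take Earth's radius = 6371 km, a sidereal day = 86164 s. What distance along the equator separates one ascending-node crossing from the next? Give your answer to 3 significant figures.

3090 km

T = 110.8 min = 6648.0 s.
During one orbit Earth rotates (6648.0 / 86164) × 360° = 27.78°.
At the equator that is 27.78° × (2π·6371/360) km/° = 27.78 × 111.2 = 3089 km.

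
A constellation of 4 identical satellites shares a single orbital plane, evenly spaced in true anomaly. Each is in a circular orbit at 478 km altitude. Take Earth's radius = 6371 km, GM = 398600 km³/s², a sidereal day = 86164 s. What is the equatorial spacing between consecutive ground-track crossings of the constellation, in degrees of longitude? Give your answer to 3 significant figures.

Semi-major axis a = 6371 + 478 = 6849 km. Period T = 2π√(a³/μ) = 2π√(6849³/398600) = 5640.9 s = 94.02 min.
Single-satellite node shift = (5640.9/86164) × 360° = 23.57°.
With 4 satellites evenly phased, successive equator crossings are 23.57/4 = 5.892° apart.

5.89°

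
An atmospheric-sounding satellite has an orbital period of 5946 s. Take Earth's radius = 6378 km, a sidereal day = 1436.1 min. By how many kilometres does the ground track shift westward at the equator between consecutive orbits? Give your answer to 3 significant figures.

During one orbit Earth rotates (5946.0 / 86166) × 360° = 24.84°.
At the equator that is 24.84° × (2π·6378/360) km/° = 24.84 × 111.3 = 2765 km.

2770 km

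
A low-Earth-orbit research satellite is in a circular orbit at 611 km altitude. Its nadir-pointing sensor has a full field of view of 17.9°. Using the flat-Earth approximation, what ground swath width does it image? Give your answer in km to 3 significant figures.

Half-angle = 17.9°/2 = 8.95°.
Swath width ≈ 2h·tan(θ/2) = 2 × 611 × tan(8.95°) = 192.5 km.

192 km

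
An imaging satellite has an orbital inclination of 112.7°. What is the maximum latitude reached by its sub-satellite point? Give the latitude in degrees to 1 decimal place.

67.3°

Retrograde orbit: the ground track reaches ±(180° − i) = ±(180 − 112.7) = ±67.3°.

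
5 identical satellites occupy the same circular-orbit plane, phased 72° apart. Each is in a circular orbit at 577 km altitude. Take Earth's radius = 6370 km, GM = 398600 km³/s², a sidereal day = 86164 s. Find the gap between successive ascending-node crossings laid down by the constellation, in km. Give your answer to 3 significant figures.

535 km

Semi-major axis a = 6370 + 577 = 6947 km. Period T = 2π√(a³/μ) = 2π√(6947³/398600) = 5762.4 s = 96.04 min.
Single-satellite node shift = (5762.4/86164) × 360° = 24.08°.
With 5 satellites evenly phased, successive equator crossings are 24.08/5 = 4.815° apart.
That is 4.815 × 111.2 = 535 km at the equator.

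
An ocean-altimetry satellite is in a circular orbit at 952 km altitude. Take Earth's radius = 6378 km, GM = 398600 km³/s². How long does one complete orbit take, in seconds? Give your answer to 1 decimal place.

Semi-major axis a = 6378 + 952 = 7330 km. Period T = 2π√(a³/μ) = 2π√(7330³/398600) = 6245.5 s = 104.09 min.

6245.5 seconds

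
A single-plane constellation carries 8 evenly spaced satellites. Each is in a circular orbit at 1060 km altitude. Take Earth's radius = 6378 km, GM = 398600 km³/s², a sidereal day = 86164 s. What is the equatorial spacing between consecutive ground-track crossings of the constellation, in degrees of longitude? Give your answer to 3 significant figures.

Semi-major axis a = 6378 + 1060 = 7438 km. Period T = 2π√(a³/μ) = 2π√(7438³/398600) = 6384.0 s = 106.40 min.
Single-satellite node shift = (6384.0/86164) × 360° = 26.67°.
With 8 satellites evenly phased, successive equator crossings are 26.67/8 = 3.334° apart.

3.33°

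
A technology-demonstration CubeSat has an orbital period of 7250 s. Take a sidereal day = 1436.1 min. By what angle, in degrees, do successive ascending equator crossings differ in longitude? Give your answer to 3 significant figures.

During one orbit Earth rotates (7250.0 / 86166) × 360° = 30.29°.

30.3°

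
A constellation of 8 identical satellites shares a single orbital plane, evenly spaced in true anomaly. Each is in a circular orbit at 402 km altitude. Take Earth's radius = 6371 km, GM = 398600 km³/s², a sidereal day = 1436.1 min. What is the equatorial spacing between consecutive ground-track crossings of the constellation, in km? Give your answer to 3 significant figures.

322 km

Semi-major axis a = 6371 + 402 = 6773 km. Period T = 2π√(a³/μ) = 2π√(6773³/398600) = 5547.3 s = 92.46 min.
Single-satellite node shift = (5547.3/86166) × 360° = 23.18°.
With 8 satellites evenly phased, successive equator crossings are 23.18/8 = 2.897° apart.
That is 2.897 × 111.2 = 322 km at the equator.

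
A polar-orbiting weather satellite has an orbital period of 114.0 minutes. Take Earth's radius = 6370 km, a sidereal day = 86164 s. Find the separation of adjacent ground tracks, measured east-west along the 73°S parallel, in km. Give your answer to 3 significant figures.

T = 114.0 min = 6840.0 s.
Node shift per orbit = (6840.0/86164) × 360° = 28.58°.
Equatorial spacing = 28.58 × 111.2 km/° = 3177 km.
At 73° latitude, spacing = 3177 × cos(73°) = 929 km.

929 km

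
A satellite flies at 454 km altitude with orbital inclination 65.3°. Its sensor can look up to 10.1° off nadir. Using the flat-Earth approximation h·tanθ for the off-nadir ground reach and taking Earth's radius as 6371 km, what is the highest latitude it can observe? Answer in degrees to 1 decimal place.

For a prograde orbit the ground track reaches latitude ±i = ±65.3°.
Sensor half-swath on the ground ≈ 454·tan(10.1°) = 81 km = 0.73° of latitude.
Maximum observable latitude ≈ 65.3 + 0.73 = 66.0°.

66.0°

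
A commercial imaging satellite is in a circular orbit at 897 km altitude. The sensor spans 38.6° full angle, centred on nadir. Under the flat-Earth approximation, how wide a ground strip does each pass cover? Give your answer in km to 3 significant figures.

Half-angle = 38.6°/2 = 19.3°.
Swath width ≈ 2h·tan(θ/2) = 2 × 897 × tan(19.3°) = 628.2 km.

628 km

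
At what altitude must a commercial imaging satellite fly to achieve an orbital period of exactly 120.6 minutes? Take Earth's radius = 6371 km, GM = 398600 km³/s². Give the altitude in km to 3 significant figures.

1710 km

T = 120.6 min = 7236.0 s.
From T = 2π√(a³/μ): a = (μ T²/4π²)^(1/3) = (398600 × 7236.0² / 4π²)^(1/3) = 8086 km.
Altitude h = a − R = 8086 − 6371 = 1715 km.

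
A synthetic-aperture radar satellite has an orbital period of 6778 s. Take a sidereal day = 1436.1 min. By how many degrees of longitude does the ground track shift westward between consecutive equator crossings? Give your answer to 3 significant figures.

During one orbit Earth rotates (6778.0 / 86166) × 360° = 28.32°.

28.3°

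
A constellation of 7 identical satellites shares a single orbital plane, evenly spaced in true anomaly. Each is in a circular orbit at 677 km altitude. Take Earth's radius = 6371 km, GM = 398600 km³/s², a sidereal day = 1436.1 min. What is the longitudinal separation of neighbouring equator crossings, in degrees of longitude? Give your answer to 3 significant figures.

3.51°

Semi-major axis a = 6371 + 677 = 7048 km. Period T = 2π√(a³/μ) = 2π√(7048³/398600) = 5888.6 s = 98.14 min.
Single-satellite node shift = (5888.6/86166) × 360° = 24.60°.
With 7 satellites evenly phased, successive equator crossings are 24.60/7 = 3.515° apart.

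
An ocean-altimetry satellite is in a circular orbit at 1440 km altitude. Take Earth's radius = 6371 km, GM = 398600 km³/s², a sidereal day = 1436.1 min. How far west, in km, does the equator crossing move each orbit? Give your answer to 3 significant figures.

Semi-major axis a = 6371 + 1440 = 7811 km. Period T = 2π√(a³/μ) = 2π√(7811³/398600) = 6870.2 s = 114.50 min.
During one orbit Earth rotates (6870.2 / 86166) × 360° = 28.70°.
At the equator that is 28.70° × (2π·6371/360) km/° = 28.70 × 111.2 = 3192 km.

3190 km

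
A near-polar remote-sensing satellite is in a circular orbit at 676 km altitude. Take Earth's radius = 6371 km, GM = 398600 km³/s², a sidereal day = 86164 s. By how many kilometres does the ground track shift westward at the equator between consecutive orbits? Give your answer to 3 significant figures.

Semi-major axis a = 6371 + 676 = 7047 km. Period T = 2π√(a³/μ) = 2π√(7047³/398600) = 5887.3 s = 98.12 min.
During one orbit Earth rotates (5887.3 / 86164) × 360° = 24.60°.
At the equator that is 24.60° × (2π·6371/360) km/° = 24.60 × 111.2 = 2735 km.

2740 km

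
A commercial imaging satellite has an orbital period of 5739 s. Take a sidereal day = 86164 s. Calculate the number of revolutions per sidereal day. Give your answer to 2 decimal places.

15.01

Orbits per sidereal day = 86164 / 5739.0 = 15.014.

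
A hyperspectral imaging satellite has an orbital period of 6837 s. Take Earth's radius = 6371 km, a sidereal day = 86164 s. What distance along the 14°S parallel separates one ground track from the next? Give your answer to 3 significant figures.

3080 km

Node shift per orbit = (6837.0/86164) × 360° = 28.57°.
Equatorial spacing = 28.57 × 111.2 km/° = 3176 km.
At 14° latitude, spacing = 3176 × cos(14°) = 3082 km.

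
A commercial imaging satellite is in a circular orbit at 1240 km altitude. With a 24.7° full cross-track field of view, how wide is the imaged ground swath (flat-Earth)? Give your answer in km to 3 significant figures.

543 km

Half-angle = 24.7°/2 = 12.35°.
Swath width ≈ 2h·tan(θ/2) = 2 × 1240 × tan(12.35°) = 543.0 km.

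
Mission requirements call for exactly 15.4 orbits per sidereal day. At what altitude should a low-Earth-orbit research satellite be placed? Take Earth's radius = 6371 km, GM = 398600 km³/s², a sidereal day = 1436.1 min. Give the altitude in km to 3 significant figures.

441 km

Required period T = 86166 / 15.4 = 5595.2 s.
From T = 2π√(a³/μ): a = (μ T²/4π²)^(1/3) = (398600 × 5595.2² / 4π²)^(1/3) = 6812 km.
Altitude h = a − R = 6812 − 6371 = 441 km.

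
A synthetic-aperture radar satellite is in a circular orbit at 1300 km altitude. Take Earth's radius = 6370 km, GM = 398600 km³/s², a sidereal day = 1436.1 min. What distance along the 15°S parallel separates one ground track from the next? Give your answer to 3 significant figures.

3000 km

Semi-major axis a = 6370 + 1300 = 7670 km. Period T = 2π√(a³/μ) = 2π√(7670³/398600) = 6685.0 s = 111.42 min.
Node shift per orbit = (6685.0/86166) × 360° = 27.93°.
Equatorial spacing = 27.93 × 111.2 km/° = 3105 km.
At 15° latitude, spacing = 3105 × cos(15°) = 2999 km.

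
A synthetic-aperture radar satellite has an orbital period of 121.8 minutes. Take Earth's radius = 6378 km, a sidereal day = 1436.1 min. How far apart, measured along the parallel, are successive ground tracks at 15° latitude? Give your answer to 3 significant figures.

3280 km

T = 121.8 min = 7308.0 s.
Node shift per orbit = (7308.0/86166) × 360° = 30.53°.
Equatorial spacing = 30.53 × 111.3 km/° = 3399 km.
At 15° latitude, spacing = 3399 × cos(15°) = 3283 km.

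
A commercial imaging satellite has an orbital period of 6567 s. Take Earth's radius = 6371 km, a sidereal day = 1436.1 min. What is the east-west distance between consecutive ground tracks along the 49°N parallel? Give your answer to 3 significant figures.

Node shift per orbit = (6567.0/86166) × 360° = 27.44°.
Equatorial spacing = 27.44 × 111.2 km/° = 3051 km.
At 49° latitude, spacing = 3051 × cos(49°) = 2002 km.

2000 km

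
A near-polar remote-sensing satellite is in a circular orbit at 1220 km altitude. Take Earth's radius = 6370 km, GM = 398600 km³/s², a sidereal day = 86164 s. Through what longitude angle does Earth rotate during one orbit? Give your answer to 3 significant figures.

27.5°

Semi-major axis a = 6370 + 1220 = 7590 km. Period T = 2π√(a³/μ) = 2π√(7590³/398600) = 6580.7 s = 109.68 min.
During one orbit Earth rotates (6580.7 / 86164) × 360° = 27.49°.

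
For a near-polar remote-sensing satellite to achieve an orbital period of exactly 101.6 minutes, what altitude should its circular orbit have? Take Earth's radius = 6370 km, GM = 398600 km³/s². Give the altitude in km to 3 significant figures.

T = 101.6 min = 6096.0 s.
From T = 2π√(a³/μ): a = (μ T²/4π²)^(1/3) = (398600 × 6096.0² / 4π²)^(1/3) = 7213 km.
Altitude h = a − R = 7213 − 6370 = 843 km.

843 km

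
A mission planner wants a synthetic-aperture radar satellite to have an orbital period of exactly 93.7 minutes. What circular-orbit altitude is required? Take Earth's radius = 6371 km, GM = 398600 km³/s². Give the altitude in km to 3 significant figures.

T = 93.7 min = 5622.0 s.
From T = 2π√(a³/μ): a = (μ T²/4π²)^(1/3) = (398600 × 5622.0² / 4π²)^(1/3) = 6834 km.
Altitude h = a − R = 6834 − 6371 = 463 km.

463 km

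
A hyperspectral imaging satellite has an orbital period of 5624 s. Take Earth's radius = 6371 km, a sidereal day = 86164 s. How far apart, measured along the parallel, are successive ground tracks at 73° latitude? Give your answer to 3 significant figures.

Node shift per orbit = (5624.0/86164) × 360° = 23.50°.
Equatorial spacing = 23.50 × 111.2 km/° = 2613 km.
At 73° latitude, spacing = 2613 × cos(73°) = 764 km.

764 km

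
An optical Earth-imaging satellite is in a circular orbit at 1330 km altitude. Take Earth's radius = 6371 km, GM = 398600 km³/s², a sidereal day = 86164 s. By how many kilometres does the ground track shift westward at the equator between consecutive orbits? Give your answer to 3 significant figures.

3120 km

Semi-major axis a = 6371 + 1330 = 7701 km. Period T = 2π√(a³/μ) = 2π√(7701³/398600) = 6725.6 s = 112.09 min.
During one orbit Earth rotates (6725.6 / 86164) × 360° = 28.10°.
At the equator that is 28.10° × (2π·6371/360) km/° = 28.10 × 111.2 = 3125 km.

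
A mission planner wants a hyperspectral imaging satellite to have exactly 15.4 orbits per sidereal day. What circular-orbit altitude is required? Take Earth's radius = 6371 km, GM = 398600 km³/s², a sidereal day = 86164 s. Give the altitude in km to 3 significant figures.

441 km

Required period T = 86164 / 15.4 = 5595.1 s.
From T = 2π√(a³/μ): a = (μ T²/4π²)^(1/3) = (398600 × 5595.1² / 4π²)^(1/3) = 6812 km.
Altitude h = a − R = 6812 − 6371 = 441 km.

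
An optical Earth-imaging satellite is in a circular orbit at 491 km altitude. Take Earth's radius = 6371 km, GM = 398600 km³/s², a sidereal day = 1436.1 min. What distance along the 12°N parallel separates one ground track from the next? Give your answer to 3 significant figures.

Semi-major axis a = 6371 + 491 = 6862 km. Period T = 2π√(a³/μ) = 2π√(6862³/398600) = 5657.0 s = 94.28 min.
Node shift per orbit = (5657.0/86166) × 360° = 23.63°.
Equatorial spacing = 23.63 × 111.2 km/° = 2628 km.
At 12° latitude, spacing = 2628 × cos(12°) = 2571 km.

2570 km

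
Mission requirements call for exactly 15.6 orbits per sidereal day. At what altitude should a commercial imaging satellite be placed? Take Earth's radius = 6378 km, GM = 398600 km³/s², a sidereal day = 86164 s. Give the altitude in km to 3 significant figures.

375 km

Required period T = 86164 / 15.6 = 5523.3 s.
From T = 2π√(a³/μ): a = (μ T²/4π²)^(1/3) = (398600 × 5523.3² / 4π²)^(1/3) = 6753 km.
Altitude h = a − R = 6753 − 6378 = 375 km.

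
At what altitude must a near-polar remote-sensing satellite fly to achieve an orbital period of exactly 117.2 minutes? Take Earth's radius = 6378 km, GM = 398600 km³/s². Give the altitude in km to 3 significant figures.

T = 117.2 min = 7032.0 s.
From T = 2π√(a³/μ): a = (μ T²/4π²)^(1/3) = (398600 × 7032.0² / 4π²)^(1/3) = 7933 km.
Altitude h = a − R = 7933 − 6378 = 1555 km.

1560 km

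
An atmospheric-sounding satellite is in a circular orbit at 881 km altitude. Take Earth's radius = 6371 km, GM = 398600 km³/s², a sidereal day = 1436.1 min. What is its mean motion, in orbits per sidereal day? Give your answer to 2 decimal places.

14.02

Semi-major axis a = 6371 + 881 = 7252 km. Period T = 2π√(a³/μ) = 2π√(7252³/398600) = 6146.1 s = 102.43 min.
Orbits per sidereal day = 86166 / 6146.1 = 14.020.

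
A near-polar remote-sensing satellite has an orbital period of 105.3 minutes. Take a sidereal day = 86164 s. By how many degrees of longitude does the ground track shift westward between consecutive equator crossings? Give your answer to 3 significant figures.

26.4°

T = 105.3 min = 6318.0 s.
During one orbit Earth rotates (6318.0 / 86164) × 360° = 26.40°.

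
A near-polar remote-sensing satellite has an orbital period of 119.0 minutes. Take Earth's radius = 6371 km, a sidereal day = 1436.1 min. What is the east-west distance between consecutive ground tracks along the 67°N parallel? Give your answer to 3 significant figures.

T = 119.0 min = 7140.0 s.
Node shift per orbit = (7140.0/86166) × 360° = 29.83°.
Equatorial spacing = 29.83 × 111.2 km/° = 3317 km.
At 67° latitude, spacing = 3317 × cos(67°) = 1296 km.

1300 km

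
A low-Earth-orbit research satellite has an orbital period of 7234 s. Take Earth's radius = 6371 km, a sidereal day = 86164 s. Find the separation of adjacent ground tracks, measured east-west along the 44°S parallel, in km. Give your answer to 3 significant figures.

2420 km

Node shift per orbit = (7234.0/86164) × 360° = 30.22°.
Equatorial spacing = 30.22 × 111.2 km/° = 3361 km.
At 44° latitude, spacing = 3361 × cos(44°) = 2418 km.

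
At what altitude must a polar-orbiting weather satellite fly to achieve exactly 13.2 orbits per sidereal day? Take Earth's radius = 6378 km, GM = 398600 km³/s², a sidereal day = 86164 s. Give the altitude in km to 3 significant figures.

Required period T = 86164 / 13.2 = 6527.6 s.
From T = 2π√(a³/μ): a = (μ T²/4π²)^(1/3) = (398600 × 6527.6² / 4π²)^(1/3) = 7549 km.
Altitude h = a − R = 7549 − 6378 = 1171 km.

1170 km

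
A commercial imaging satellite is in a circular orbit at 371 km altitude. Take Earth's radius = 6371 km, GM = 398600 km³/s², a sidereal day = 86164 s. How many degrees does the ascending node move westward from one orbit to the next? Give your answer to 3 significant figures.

23.0°

Semi-major axis a = 6371 + 371 = 6742 km. Period T = 2π√(a³/μ) = 2π√(6742³/398600) = 5509.3 s = 91.82 min.
During one orbit Earth rotates (5509.3 / 86164) × 360° = 23.02°.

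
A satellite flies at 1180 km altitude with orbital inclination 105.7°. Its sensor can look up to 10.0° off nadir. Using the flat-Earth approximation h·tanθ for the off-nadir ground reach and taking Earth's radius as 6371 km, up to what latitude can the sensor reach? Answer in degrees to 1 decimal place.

76.2°

Retrograde orbit: the ground track reaches ±(180° − i) = ±(180 − 105.7) = ±74.3°.
Sensor half-swath on the ground ≈ 1180·tan(10.0°) = 208 km = 1.87° of latitude.
Maximum observable latitude ≈ 74.3 + 1.87 = 76.2°.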